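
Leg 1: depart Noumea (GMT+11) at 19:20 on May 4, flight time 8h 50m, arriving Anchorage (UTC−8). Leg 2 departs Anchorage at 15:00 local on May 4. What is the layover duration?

Convert departure to UTC: 19:20 − 11:00 = 08:20 UTC on May 4.
Add 8 hours 50 minutes flight time → 17:10 UTC.
Anchorage is UTC−8:00, so local arrival = 17:10 − 8:00 = 09:10 on May 4.
Layover = 15:00 − 09:10 = 5 hours 50 minutes.

5 hours 50 minutes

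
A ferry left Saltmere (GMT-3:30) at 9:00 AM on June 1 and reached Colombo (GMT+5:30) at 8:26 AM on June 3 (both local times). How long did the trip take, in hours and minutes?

38 hours 26 minutes

Departure in UTC: 9:00 AM + 3:30 = 12:30 PM on Jun 1.
Arrival in UTC: 8:26 AM − 5:30 = 2:56 AM on Jun 3.
Elapsed = 2:56 AM − 12:30 PM (+2 days) = 38 hours 26 minutes.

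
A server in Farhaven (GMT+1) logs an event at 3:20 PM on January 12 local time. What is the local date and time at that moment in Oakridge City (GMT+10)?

12:20 AM on January 13

In UTC: 3:20 PM − 1:00 = 2:20 PM on Jan 12.
Oakridge City is UTC+10:00: 2:20 PM + 10:00 = 12:20 AM on Jan 13.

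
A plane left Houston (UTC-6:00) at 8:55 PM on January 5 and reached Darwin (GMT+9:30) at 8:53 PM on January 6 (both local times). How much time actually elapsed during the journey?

8 hours 28 minutes

Departure in UTC: 8:55 PM + 6:00 = 2:55 AM on Jan 6.
Arrival in UTC: 8:53 PM − 9:30 = 11:23 AM on Jan 6.
Elapsed = 11:23 AM − 2:55 AM = 8 hours 28 minutes.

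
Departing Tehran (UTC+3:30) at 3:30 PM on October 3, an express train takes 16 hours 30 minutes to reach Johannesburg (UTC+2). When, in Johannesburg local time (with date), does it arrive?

Convert departure to UTC: 3:30 PM − 3:30 = 12:00 PM UTC on Oct 3.
Add 16 hours and 30 minutes travel time → 4:30 AM UTC (Oct 4).
Johannesburg is UTC+2:00, so local arrival = 4:30 AM + 2:00 = 6:30 AM on Oct 4.

6:30 AM on October 4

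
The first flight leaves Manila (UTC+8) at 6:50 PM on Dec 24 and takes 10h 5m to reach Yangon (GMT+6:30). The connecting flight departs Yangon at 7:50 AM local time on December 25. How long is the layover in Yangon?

Convert departure to UTC: 6:50 PM − 8:00 = 10:50 AM UTC on Dec 24.
Add 10 hours 5 minutes flight time → 8:55 PM UTC.
Yangon is UTC+6:30, so local arrival = 8:55 PM + 6:30 = 3:25 AM on Dec 25.
Layover = 7:50 AM − 3:25 AM = 4 hours 25 minutes.

4 hours 25 minutes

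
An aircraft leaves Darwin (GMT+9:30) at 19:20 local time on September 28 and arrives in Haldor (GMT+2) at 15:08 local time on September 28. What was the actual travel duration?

3 hours 18 minutes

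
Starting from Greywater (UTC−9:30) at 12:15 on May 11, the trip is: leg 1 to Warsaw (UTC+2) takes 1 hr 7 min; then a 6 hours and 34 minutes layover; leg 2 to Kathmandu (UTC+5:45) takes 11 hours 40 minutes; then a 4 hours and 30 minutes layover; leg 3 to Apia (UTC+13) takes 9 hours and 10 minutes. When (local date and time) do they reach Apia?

19:46 on May 13

Convert departure to UTC: 12:15 + 9:30 = 21:45 UTC on May 11.
Add 1 hour 7 minutes leg 1 → 22:52 UTC.
Add 6 hours 34 minutes layover in Warsaw → 05:26 UTC (May 12).
Add 11 hours and 40 minutes leg 2 → 17:06 UTC.
Add 4 hours 30 minutes layover in Kathmandu → 21:36 UTC.
Add 9 hours and 10 minutes leg 3 → 06:46 UTC (May 13).
Apia is UTC+13:00, so local arrival = 06:46 + 13:00 = 19:46 on May 13.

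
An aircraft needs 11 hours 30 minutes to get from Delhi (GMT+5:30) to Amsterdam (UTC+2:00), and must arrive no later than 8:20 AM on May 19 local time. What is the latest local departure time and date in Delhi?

Target arrival in UTC: 8:20 AM − 2:00 = 6:20 AM on May 19.
Subtract 11 hours and 30 minutes → departure 6:50 PM UTC on May 18.
Delhi is UTC+5:30: 6:50 PM + 5:30 = 12:20 AM on May 19.

12:20 AM on May 19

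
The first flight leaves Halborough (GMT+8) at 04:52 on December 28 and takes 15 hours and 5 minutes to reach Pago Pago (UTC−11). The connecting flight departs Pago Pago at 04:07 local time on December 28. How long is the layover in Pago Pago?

Convert departure to UTC: 04:52 − 8:00 = 20:52 UTC on Dec 27.
Add 15 hours and 5 minutes flight time → 11:57 UTC (Dec 28).
Pago Pago is UTC−11:00, so local arrival = 11:57 − 11:00 = 00:57 on Dec 28.
Layover = 04:07 − 00:57 = 3 hours 10 minutes.

3 hours 10 minutes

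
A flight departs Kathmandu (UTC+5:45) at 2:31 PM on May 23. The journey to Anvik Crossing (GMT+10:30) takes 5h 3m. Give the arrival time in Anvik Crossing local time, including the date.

12:19 AM on May 24

Anvik Crossing is 4:45 ahead of Kathmandu.
After 5 hours and 3 minutes it is 7:34 PM in Kathmandu.
Shift by the zone difference: 7:34 PM + 4:45 = 12:19 AM on May 24 in Anvik Crossing.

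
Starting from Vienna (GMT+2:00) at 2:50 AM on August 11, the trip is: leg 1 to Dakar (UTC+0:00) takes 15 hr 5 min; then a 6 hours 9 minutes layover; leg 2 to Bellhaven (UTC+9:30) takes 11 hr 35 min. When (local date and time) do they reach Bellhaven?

Convert departure to UTC: 2:50 AM − 2:00 = 12:50 AM UTC on Aug 11.
Add 15 hours and 5 minutes leg 1 → 3:55 PM UTC.
Add 6 hours and 9 minutes layover in Dakar → 10:04 PM UTC.
Add 11 hours 35 minutes leg 2 → 9:39 AM UTC (Aug 12).
Bellhaven is UTC+9:30, so local arrival = 9:39 AM + 9:30 = 7:09 PM on Aug 12.

7:09 PM on August 12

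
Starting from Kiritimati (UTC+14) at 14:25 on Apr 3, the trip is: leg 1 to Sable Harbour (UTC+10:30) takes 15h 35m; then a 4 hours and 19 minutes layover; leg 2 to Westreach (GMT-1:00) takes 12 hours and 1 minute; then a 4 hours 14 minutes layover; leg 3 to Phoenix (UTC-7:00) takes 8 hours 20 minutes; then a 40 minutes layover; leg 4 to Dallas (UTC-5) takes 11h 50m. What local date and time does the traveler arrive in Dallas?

Convert departure to UTC: 14:25 − 14:00 = 00:25 UTC on Apr 3.
Add 15 hours and 35 minutes leg 1 → 16:00 UTC.
Add 4 hours and 19 minutes layover in Sable Harbour → 20:19 UTC.
Add 12 hours and 1 minute leg 2 → 08:20 UTC (Apr 4).
Add 4 hours 14 minutes layover in Westreach → 12:34 UTC.
Add 8 hours and 20 minutes leg 3 → 20:54 UTC.
Add 40 minutes layover in Phoenix → 21:34 UTC.
Add 11 hours 50 minutes leg 4 → 09:24 UTC (Apr 5).
Dallas is UTC−5:00, so local arrival = 09:24 − 5:00 = 04:24 on Apr 5.

04:24 on Apr 5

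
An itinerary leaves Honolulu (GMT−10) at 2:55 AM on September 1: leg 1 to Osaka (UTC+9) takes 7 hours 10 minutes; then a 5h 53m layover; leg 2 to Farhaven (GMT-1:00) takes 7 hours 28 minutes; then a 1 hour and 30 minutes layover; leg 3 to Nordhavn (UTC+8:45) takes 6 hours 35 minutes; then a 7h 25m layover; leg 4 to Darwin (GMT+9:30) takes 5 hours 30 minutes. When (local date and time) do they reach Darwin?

Convert departure to UTC: 2:55 AM + 10:00 = 12:55 PM UTC on Sep 1.
Add 7 hours 10 minutes leg 1 → 8:05 PM UTC.
Add 5 hours 53 minutes layover in Osaka → 1:58 AM UTC (Sep 2).
Add 7 hours and 28 minutes leg 2 → 9:26 AM UTC.
Add 1 hour and 30 minutes layover in Farhaven → 10:56 AM UTC.
Add 6 hours and 35 minutes leg 3 → 5:31 PM UTC.
Add 7 hours and 25 minutes layover in Nordhavn → 12:56 AM UTC (Sep 3).
Add 5 hours 30 minutes leg 4 → 6:26 AM UTC.
Darwin is UTC+9:30, so local arrival = 6:26 AM + 9:30 = 3:56 PM on Sep 3.

3:56 PM on Sep 3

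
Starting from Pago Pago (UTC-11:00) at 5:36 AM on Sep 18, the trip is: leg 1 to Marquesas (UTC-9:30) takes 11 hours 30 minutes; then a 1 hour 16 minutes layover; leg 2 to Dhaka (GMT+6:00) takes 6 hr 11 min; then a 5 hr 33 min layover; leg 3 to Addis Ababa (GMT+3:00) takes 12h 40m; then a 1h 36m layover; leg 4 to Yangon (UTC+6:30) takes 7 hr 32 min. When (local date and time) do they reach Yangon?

9:24 PM on Sep 20

Convert departure to UTC: 5:36 AM + 11:00 = 4:36 PM UTC on Sep 18.
Add 11 hours 30 minutes leg 1 → 4:06 AM UTC (Sep 19).
Add 1 hour and 16 minutes layover in Marquesas → 5:22 AM UTC.
Add 6 hours 11 minutes leg 2 → 11:33 AM UTC.
Add 5 hours and 33 minutes layover in Dhaka → 5:06 PM UTC.
Add 12 hours and 40 minutes leg 3 → 5:46 AM UTC (Sep 20).
Add 1 hour 36 minutes layover in Addis Ababa → 7:22 AM UTC.
Add 7 hours 32 minutes leg 4 → 2:54 PM UTC.
Yangon is UTC+6:30, so local arrival = 2:54 PM + 6:30 = 9:24 PM on Sep 20.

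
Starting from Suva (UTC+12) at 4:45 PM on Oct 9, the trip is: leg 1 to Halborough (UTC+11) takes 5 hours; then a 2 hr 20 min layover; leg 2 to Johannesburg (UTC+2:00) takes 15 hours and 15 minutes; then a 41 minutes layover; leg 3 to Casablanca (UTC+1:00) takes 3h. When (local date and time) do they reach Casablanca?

8:01 AM on October 10

Convert departure to UTC: 4:45 PM − 12:00 = 4:45 AM UTC on Oct 9.
Add 5 hours leg 1 → 9:45 AM UTC.
Add 2 hours 20 minutes layover in Halborough → 12:05 PM UTC.
Add 15 hours and 15 minutes leg 2 → 3:20 AM UTC (Oct 10).
Add 41 minutes layover in Johannesburg → 4:01 AM UTC.
Add 3 hours leg 3 → 7:01 AM UTC.
Casablanca is UTC+1:00, so local arrival = 7:01 AM + 1:00 = 8:01 AM on Oct 10.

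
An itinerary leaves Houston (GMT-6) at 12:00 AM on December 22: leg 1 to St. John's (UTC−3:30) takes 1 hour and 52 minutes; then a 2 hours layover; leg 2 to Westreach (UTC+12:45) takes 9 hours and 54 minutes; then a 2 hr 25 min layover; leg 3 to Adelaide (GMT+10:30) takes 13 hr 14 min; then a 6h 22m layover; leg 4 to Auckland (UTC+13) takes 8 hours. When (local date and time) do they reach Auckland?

Convert departure to UTC: 12:00 AM + 6:00 = 6:00 AM UTC on Dec 22.
Add 1 hour and 52 minutes leg 1 → 7:52 AM UTC.
Add 2 hours layover in St. John's → 9:52 AM UTC.
Add 9 hours 54 minutes leg 2 → 7:46 PM UTC.
Add 2 hours and 25 minutes layover in Westreach → 10:11 PM UTC.
Add 13 hours and 14 minutes leg 3 → 11:25 AM UTC (Dec 23).
Add 6 hours 22 minutes layover in Adelaide → 5:47 PM UTC.
Add 8 hours leg 4 → 1:47 AM UTC (Dec 24).
Auckland is UTC+13:00, so local arrival = 1:47 AM + 13:00 = 2:47 PM on Dec 24.

2:47 PM on Dec 24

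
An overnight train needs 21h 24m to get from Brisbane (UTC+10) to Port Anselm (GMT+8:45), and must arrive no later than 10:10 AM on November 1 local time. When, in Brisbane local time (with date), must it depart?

2:01 PM on Oct 31

Target arrival in UTC: 10:10 AM − 8:45 = 1:25 AM on Nov 1.
Subtract 21 hours and 24 minutes → departure 4:01 AM UTC on Oct 31.
Brisbane is UTC+10:00: 4:01 AM + 10:00 = 2:01 PM on Oct 31.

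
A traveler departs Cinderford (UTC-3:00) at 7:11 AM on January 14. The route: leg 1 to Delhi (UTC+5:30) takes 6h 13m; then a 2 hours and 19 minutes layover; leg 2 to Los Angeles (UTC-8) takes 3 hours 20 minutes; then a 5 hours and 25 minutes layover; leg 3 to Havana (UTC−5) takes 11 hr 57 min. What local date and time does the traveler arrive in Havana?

Convert departure to UTC: 7:11 AM + 3:00 = 10:11 AM UTC on Jan 14.
Add 6 hours 13 minutes leg 1 → 4:24 PM UTC.
Add 2 hours 19 minutes layover in Delhi → 6:43 PM UTC.
Add 3 hours 20 minutes leg 2 → 10:03 PM UTC.
Add 5 hours and 25 minutes layover in Los Angeles → 3:28 AM UTC (Jan 15).
Add 11 hours and 57 minutes leg 3 → 3:25 PM UTC.
Havana is UTC−5:00, so local arrival = 3:25 PM − 5:00 = 10:25 AM on Jan 15.

10:25 AM on January 15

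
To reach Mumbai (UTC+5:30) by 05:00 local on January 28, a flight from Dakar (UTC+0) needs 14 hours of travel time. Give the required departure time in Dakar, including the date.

09:30 on Jan 27

Target arrival in UTC: 05:00 − 5:30 = 23:30 on Jan 27.
Subtract 14 hours → departure 09:30 UTC on Jan 27.
Dakar is UTC+0, so departure is 09:30 on Jan 27.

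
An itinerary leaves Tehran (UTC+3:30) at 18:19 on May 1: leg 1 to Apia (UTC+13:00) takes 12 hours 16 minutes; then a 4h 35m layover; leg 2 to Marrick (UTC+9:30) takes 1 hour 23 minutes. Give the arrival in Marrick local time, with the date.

18:33 on May 2

Convert departure to UTC: 18:19 − 3:30 = 14:49 UTC on May 1.
Add 12 hours and 16 minutes leg 1 → 03:05 UTC (May 2).
Add 4 hours 35 minutes layover in Apia → 07:40 UTC.
Add 1 hour 23 minutes leg 2 → 09:03 UTC.
Marrick is UTC+9:30, so local arrival = 09:03 + 9:30 = 18:33 on May 2.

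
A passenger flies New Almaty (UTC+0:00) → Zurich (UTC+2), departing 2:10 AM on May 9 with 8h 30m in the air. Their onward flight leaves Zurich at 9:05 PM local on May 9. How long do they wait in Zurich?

8 hours 25 minutes

New Almaty is at UTC+0, so departure is already 2:10 AM UTC on May 9.
Add 8 hours and 30 minutes flight time → 10:40 AM UTC.
Zurich is UTC+2:00, so local arrival = 10:40 AM + 2:00 = 12:40 PM on May 9.
Layover = 9:05 PM − 12:40 PM = 8 hours 25 minutes.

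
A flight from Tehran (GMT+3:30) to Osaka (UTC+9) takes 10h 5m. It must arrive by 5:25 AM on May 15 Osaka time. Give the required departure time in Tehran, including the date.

1:50 PM on May 14

Target arrival in UTC: 5:25 AM − 9:00 = 8:25 PM on May 14.
Subtract 10 hours and 5 minutes → departure 10:20 AM UTC on May 14.
Tehran is UTC+3:30: 10:20 AM + 3:30 = 1:50 PM on May 14.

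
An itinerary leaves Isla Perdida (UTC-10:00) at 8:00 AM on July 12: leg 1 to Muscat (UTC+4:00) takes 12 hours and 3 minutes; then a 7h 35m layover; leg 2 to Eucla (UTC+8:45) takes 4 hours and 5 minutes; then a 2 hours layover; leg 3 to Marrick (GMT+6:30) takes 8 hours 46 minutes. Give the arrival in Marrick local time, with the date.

10:59 AM on July 14

Convert departure to UTC: 8:00 AM + 10:00 = 6:00 PM UTC on Jul 12.
Add 12 hours 3 minutes leg 1 → 6:03 AM UTC (Jul 13).
Add 7 hours and 35 minutes layover in Muscat → 1:38 PM UTC.
Add 4 hours 5 minutes leg 2 → 5:43 PM UTC.
Add 2 hours layover in Eucla → 7:43 PM UTC.
Add 8 hours and 46 minutes leg 3 → 4:29 AM UTC (Jul 14).
Marrick is UTC+6:30, so local arrival = 4:29 AM + 6:30 = 10:59 AM on Jul 14.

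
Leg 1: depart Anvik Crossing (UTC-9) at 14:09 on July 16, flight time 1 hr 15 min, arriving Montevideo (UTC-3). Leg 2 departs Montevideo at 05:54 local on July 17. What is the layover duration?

Convert departure to UTC: 14:09 + 9:00 = 23:09 UTC on Jul 16.
Add 1 hour and 15 minutes flight time → 00:24 UTC (Jul 17).
Montevideo is UTC−3:00, so local arrival = 00:24 − 3:00 = 21:24 on Jul 16.
Layover = 05:54 − 21:24 (+1 day) = 8 hours 30 minutes.

8 hours 30 minutes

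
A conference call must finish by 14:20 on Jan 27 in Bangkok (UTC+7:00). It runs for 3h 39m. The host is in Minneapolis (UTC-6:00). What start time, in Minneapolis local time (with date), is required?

Target end time in UTC: 14:20 − 7:00 = 07:20 on Jan 27.
Subtract 3 hours 39 minutes → start 03:41 UTC on Jan 27.
Minneapolis is UTC−6:00: 03:41 − 6:00 = 21:41 on Jan 26.

21:41 on Jan 26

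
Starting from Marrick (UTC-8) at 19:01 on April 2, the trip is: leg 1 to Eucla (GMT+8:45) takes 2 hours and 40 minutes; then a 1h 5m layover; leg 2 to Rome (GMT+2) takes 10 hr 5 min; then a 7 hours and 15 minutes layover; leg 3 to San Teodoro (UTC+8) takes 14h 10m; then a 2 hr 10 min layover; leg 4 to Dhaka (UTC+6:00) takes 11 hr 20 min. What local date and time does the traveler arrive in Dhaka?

Convert departure to UTC: 19:01 + 8:00 = 03:01 UTC on Apr 3.
Add 2 hours and 40 minutes leg 1 → 05:41 UTC.
Add 1 hour and 5 minutes layover in Eucla → 06:46 UTC.
Add 10 hours and 5 minutes leg 2 → 16:51 UTC.
Add 7 hours and 15 minutes layover in Rome → 00:06 UTC (Apr 4).
Add 14 hours and 10 minutes leg 3 → 14:16 UTC.
Add 2 hours and 10 minutes layover in San Teodoro → 16:26 UTC.
Add 11 hours 20 minutes leg 4 → 03:46 UTC (Apr 5).
Dhaka is UTC+6:00, so local arrival = 03:46 + 6:00 = 09:46 on Apr 5.

09:46 on Apr 5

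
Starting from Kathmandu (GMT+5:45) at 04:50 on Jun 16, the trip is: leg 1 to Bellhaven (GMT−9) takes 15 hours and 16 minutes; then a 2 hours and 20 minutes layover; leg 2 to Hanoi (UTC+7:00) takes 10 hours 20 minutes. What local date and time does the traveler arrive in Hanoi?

Convert departure to UTC: 04:50 − 5:45 = 23:05 UTC on Jun 15.
Add 15 hours and 16 minutes leg 1 → 14:21 UTC (Jun 16).
Add 2 hours and 20 minutes layover in Bellhaven → 16:41 UTC.
Add 10 hours 20 minutes leg 2 → 03:01 UTC (Jun 17).
Hanoi is UTC+7:00, so local arrival = 03:01 + 7:00 = 10:01 on Jun 17.

10:01 on Jun 17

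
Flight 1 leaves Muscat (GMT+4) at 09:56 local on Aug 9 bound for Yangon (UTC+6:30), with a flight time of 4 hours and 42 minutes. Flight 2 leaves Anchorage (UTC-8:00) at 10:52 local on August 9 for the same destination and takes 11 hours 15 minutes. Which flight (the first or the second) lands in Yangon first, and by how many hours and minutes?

the first, by 19 hours 29 minutes

Flight 1 in UTC: 09:56 − 4:00 = 05:56 on Aug 9.
+4 hours 42 minutes → arrive 10:38 UTC on Aug 9.
Flight 2 in UTC: 10:52 + 8:00 = 18:52 on Aug 9.
+11 hours and 15 minutes → arrive 06:07 UTC on Aug 10.
Flight 1 lands earlier by 19 hours 29 minutes.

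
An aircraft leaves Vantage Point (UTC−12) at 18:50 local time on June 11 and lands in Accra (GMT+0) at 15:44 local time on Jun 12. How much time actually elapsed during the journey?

Accra is 12:00 ahead of Vantage Point.
Clock-face elapsed time (ignoring zones) is 20 hours 54 minutes.
Actual elapsed = 20 hours 54 minutes − 12:00 = 8 hours 54 minutes.

8 hours 54 minutes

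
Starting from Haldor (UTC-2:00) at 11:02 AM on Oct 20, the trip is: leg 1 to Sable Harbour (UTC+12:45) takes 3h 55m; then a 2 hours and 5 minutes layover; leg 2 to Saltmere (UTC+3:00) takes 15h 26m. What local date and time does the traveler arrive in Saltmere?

1:28 PM on October 21

Convert departure to UTC: 11:02 AM + 2:00 = 1:02 PM UTC on Oct 20.
Add 3 hours 55 minutes leg 1 → 4:57 PM UTC.
Add 2 hours and 5 minutes layover in Sable Harbour → 7:02 PM UTC.
Add 15 hours 26 minutes leg 2 → 10:28 AM UTC (Oct 21).
Saltmere is UTC+3:00, so local arrival = 10:28 AM + 3:00 = 1:28 PM on Oct 21.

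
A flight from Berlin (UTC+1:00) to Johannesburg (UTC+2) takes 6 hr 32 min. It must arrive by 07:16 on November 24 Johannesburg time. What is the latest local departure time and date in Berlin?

23:44 on Nov 23

Target arrival in UTC: 07:16 − 2:00 = 05:16 on Nov 24.
Subtract 6 hours 32 minutes → departure 22:44 UTC on Nov 23.
Berlin is UTC+1:00: 22:44 + 1:00 = 23:44 on Nov 23.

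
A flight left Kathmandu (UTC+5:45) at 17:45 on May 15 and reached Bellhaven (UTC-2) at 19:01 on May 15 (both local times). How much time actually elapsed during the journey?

9 hours 1 minute

Departure in UTC: 17:45 − 5:45 = 12:00 on May 15.
Arrival in UTC: 19:01 + 2:00 = 21:01 on May 15.
Elapsed = 21:01 − 12:00 = 9 hours 1 minute.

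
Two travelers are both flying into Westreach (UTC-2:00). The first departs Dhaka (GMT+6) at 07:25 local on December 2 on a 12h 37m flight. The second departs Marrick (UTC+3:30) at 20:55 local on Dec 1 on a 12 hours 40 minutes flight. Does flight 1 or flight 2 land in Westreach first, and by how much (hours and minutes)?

Flight 1 in UTC: 07:25 − 6:00 = 01:25 on Dec 2.
+12 hours and 37 minutes → arrive 14:02 UTC on Dec 2.
Flight 2 in UTC: 20:55 − 3:30 = 17:25 on Dec 1.
+12 hours 40 minutes → arrive 06:05 UTC on Dec 2.
Flight 2 lands earlier by 7 hours 57 minutes.

the second, by 7 hours 57 minutes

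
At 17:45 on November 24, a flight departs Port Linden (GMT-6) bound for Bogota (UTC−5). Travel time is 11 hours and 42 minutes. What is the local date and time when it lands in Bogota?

Convert departure to UTC: 17:45 + 6:00 = 23:45 UTC on Nov 24.
Add 11 hours 42 minutes travel time → 11:27 UTC (Nov 25).
Bogota is UTC−5:00, so local arrival = 11:27 − 5:00 = 06:27 on Nov 25.

06:27 on Nov 25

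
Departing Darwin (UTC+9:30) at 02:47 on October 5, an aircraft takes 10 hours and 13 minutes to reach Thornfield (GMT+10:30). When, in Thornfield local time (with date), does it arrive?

Convert departure to UTC: 02:47 − 9:30 = 17:17 UTC on Oct 4.
Add 10 hours 13 minutes travel time → 03:30 UTC (Oct 5).
Thornfield is UTC+10:30, so local arrival = 03:30 + 10:30 = 14:00 on Oct 5.

14:00 on Oct 5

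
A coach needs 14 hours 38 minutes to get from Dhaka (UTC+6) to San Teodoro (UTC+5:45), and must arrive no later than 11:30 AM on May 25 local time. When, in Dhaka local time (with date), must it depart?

9:07 PM on May 24

Target arrival in UTC: 11:30 AM − 5:45 = 5:45 AM on May 25.
Subtract 14 hours and 38 minutes → departure 3:07 PM UTC on May 24.
Dhaka is UTC+6:00: 3:07 PM + 6:00 = 9:07 PM on May 24.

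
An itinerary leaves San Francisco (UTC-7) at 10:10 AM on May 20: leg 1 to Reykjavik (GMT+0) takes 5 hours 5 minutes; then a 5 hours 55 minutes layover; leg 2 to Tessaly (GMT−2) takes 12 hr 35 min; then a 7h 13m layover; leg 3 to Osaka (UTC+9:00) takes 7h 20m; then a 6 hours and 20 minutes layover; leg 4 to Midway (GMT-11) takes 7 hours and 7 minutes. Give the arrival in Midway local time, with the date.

Convert departure to UTC: 10:10 AM + 7:00 = 5:10 PM UTC on May 20.
Add 5 hours 5 minutes leg 1 → 10:15 PM UTC.
Add 5 hours 55 minutes layover in Reykjavik → 4:10 AM UTC (May 21).
Add 12 hours and 35 minutes leg 2 → 4:45 PM UTC.
Add 7 hours and 13 minutes layover in Tessaly → 11:58 PM UTC.
Add 7 hours and 20 minutes leg 3 → 7:18 AM UTC (May 22).
Add 6 hours 20 minutes layover in Osaka → 1:38 PM UTC.
Add 7 hours and 7 minutes leg 4 → 8:45 PM UTC.
Midway is UTC−11:00, so local arrival = 8:45 PM − 11:00 = 9:45 AM on May 22.

9:45 AM on May 22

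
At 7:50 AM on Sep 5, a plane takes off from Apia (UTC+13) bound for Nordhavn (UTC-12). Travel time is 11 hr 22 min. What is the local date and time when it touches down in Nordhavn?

Convert departure to UTC: 7:50 AM − 13:00 = 6:50 PM UTC on Sep 4.
Add 11 hours 22 minutes travel time → 6:12 AM UTC (Sep 5).
Nordhavn is UTC−12:00, so local arrival = 6:12 AM − 12:00 = 6:12 PM on Sep 4.

6:12 PM on September 4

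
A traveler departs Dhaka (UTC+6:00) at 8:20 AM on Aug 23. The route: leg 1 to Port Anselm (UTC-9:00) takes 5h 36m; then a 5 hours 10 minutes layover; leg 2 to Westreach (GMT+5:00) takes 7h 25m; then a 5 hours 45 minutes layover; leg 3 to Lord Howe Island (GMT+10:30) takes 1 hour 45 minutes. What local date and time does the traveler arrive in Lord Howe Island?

2:31 PM on August 24

Convert departure to UTC: 8:20 AM − 6:00 = 2:20 AM UTC on Aug 23.
Add 5 hours 36 minutes leg 1 → 7:56 AM UTC.
Add 5 hours 10 minutes layover in Port Anselm → 1:06 PM UTC.
Add 7 hours 25 minutes leg 2 → 8:31 PM UTC.
Add 5 hours 45 minutes layover in Westreach → 2:16 AM UTC (Aug 24).
Add 1 hour and 45 minutes leg 3 → 4:01 AM UTC.
Lord Howe Island is UTC+10:30, so local arrival = 4:01 AM + 10:30 = 2:31 PM on Aug 24.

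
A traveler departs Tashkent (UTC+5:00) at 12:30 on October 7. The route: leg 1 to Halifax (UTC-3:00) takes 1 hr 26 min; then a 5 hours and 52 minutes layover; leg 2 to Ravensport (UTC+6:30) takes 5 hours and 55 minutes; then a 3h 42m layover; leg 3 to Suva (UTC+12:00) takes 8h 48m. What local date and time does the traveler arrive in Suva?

21:13 on October 8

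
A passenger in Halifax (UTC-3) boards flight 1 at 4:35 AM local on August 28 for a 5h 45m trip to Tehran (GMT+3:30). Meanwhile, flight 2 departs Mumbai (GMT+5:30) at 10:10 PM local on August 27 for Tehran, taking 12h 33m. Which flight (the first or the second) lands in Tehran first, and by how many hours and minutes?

the second, by 8 hours 7 minutes

Flight 1 in UTC: 4:35 AM + 3:00 = 7:35 AM on Aug 28.
+5 hours and 45 minutes → arrive 1:20 PM UTC on Aug 28.
Flight 2 in UTC: 10:10 PM − 5:30 = 4:40 PM on Aug 27.
+12 hours 33 minutes → arrive 5:13 AM UTC on Aug 28.
Flight 2 lands earlier by 8 hours 7 minutes.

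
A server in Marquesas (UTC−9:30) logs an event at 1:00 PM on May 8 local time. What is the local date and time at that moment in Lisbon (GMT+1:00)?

Lisbon is 10:30 ahead of Marquesas.
Shift by the zone difference: 1:00 PM + 10:30 = 11:30 PM on May 8 in Lisbon.

11:30 PM on May 8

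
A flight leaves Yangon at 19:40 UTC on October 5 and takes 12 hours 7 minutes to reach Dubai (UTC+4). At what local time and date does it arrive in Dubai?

Departure is given in UTC: 19:40 on Oct 5.
Add 12 hours and 7 minutes → 07:47 UTC (Oct 6).
Dubai is UTC+4:00: 07:47 + 4:00 = 11:47 on Oct 6.

11:47 on October 6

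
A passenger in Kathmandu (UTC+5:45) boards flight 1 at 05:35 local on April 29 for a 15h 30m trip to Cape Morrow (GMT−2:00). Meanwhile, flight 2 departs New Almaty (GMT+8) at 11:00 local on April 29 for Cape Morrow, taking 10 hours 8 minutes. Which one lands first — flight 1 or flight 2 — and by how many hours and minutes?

the second, by 2 hours 12 minutes

Flight 1 in UTC: 05:35 − 5:45 = 23:50 on Apr 28.
+15 hours 30 minutes → arrive 15:20 UTC on Apr 29.
Flight 2 in UTC: 11:00 − 8:00 = 03:00 on Apr 29.
+10 hours 8 minutes → arrive 13:08 UTC on Apr 29.
Flight 2 lands earlier by 2 hours 12 minutes.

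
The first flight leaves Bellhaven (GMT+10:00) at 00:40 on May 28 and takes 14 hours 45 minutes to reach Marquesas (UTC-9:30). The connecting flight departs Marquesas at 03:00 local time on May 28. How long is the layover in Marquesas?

7 hours 5 minutes

Convert departure to UTC: 00:40 − 10:00 = 14:40 UTC on May 27.
Add 14 hours 45 minutes flight time → 05:25 UTC (May 28).
Marquesas is UTC−9:30, so local arrival = 05:25 − 9:30 = 19:55 on May 27.
Layover = 03:00 − 19:55 (+1 day) = 7 hours 5 minutes.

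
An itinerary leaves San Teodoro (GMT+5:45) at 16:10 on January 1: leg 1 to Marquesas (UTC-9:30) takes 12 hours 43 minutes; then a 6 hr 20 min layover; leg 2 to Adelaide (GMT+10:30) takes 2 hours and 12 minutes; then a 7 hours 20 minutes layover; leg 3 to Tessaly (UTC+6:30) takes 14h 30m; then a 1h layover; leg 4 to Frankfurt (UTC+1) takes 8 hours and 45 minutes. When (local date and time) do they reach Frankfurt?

16:15 on January 3

Convert departure to UTC: 16:10 − 5:45 = 10:25 UTC on Jan 1.
Add 12 hours 43 minutes leg 1 → 23:08 UTC.
Add 6 hours 20 minutes layover in Marquesas → 05:28 UTC (Jan 2).
Add 2 hours and 12 minutes leg 2 → 07:40 UTC.
Add 7 hours 20 minutes layover in Adelaide → 15:00 UTC.
Add 14 hours and 30 minutes leg 3 → 05:30 UTC (Jan 3).
Add 1 hour layover in Tessaly → 06:30 UTC.
Add 8 hours 45 minutes leg 4 → 15:15 UTC.
Frankfurt is UTC+1:00, so local arrival = 15:15 + 1:00 = 16:15 on Jan 3.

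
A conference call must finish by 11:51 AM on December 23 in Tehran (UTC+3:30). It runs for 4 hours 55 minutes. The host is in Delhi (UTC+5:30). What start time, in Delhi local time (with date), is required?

8:56 AM on Dec 23

Target end time in UTC: 11:51 AM − 3:30 = 8:21 AM on Dec 23.
Subtract 4 hours and 55 minutes → start 3:26 AM UTC on Dec 23.
Delhi is UTC+5:30: 3:26 AM + 5:30 = 8:56 AM on Dec 23.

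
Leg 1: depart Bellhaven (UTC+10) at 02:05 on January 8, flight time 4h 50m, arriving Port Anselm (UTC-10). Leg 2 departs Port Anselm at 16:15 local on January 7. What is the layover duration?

5 hours 20 minutes

Convert departure to UTC: 02:05 − 10:00 = 16:05 UTC on Jan 7.
Add 4 hours and 50 minutes flight time → 20:55 UTC.
Port Anselm is UTC−10:00, so local arrival = 20:55 − 10:00 = 10:55 on Jan 7.
Layover = 16:15 − 10:55 = 5 hours 20 minutes.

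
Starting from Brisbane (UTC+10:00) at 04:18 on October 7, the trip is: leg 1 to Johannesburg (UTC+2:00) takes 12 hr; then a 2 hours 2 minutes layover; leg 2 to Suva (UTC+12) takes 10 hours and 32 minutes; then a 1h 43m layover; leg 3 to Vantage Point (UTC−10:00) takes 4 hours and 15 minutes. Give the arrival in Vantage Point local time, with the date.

Convert departure to UTC: 04:18 − 10:00 = 18:18 UTC on Oct 6.
Add 12 hours leg 1 → 06:18 UTC (Oct 7).
Add 2 hours and 2 minutes layover in Johannesburg → 08:20 UTC.
Add 10 hours and 32 minutes leg 2 → 18:52 UTC.
Add 1 hour 43 minutes layover in Suva → 20:35 UTC.
Add 4 hours 15 minutes leg 3 → 00:50 UTC (Oct 8).
Vantage Point is UTC−10:00, so local arrival = 00:50 − 10:00 = 14:50 on Oct 7.

14:50 on October 7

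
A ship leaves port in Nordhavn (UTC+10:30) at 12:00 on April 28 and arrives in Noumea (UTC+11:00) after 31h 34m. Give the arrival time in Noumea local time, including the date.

Convert departure to UTC: 12:00 − 10:30 = 01:30 UTC on Apr 28.
Add 31 hours and 34 minutes travel time → 09:04 UTC (Apr 29).
Noumea is UTC+11:00, so local arrival = 09:04 + 11:00 = 20:04 on Apr 29.

20:04 on April 29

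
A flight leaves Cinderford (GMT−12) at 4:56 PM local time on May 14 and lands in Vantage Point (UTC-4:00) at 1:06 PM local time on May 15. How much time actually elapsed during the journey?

12 hours 10 minutes

Vantage Point is 8:00 ahead of Cinderford.
Clock-face elapsed time (ignoring zones) is 20 hours 10 minutes.
Actual elapsed = 20 hours 10 minutes − 8:00 = 12 hours 10 minutes.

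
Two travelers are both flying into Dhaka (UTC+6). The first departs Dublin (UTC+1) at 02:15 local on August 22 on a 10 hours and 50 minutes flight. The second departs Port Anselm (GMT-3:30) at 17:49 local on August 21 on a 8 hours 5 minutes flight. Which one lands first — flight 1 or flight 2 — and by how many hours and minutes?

the second, by 6 hours 41 minutes

Flight 1 in UTC: 02:15 − 1:00 = 01:15 on Aug 22.
+10 hours 50 minutes → arrive 12:05 UTC on Aug 22.
Flight 2 in UTC: 17:49 + 3:30 = 21:19 on Aug 21.
+8 hours 5 minutes → arrive 05:24 UTC on Aug 22.
Flight 2 lands earlier by 6 hours 41 minutes.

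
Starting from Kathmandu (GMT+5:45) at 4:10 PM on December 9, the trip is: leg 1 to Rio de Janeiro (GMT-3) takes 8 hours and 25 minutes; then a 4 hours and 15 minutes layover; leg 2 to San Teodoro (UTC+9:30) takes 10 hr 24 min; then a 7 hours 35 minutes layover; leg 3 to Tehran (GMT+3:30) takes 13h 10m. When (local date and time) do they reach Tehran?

Convert departure to UTC: 4:10 PM − 5:45 = 10:25 AM UTC on Dec 9.
Add 8 hours and 25 minutes leg 1 → 6:50 PM UTC.
Add 4 hours and 15 minutes layover in Rio de Janeiro → 11:05 PM UTC.
Add 10 hours and 24 minutes leg 2 → 9:29 AM UTC (Dec 10).
Add 7 hours and 35 minutes layover in San Teodoro → 5:04 PM UTC.
Add 13 hours 10 minutes leg 3 → 6:14 AM UTC (Dec 11).
Tehran is UTC+3:30, so local arrival = 6:14 AM + 3:30 = 9:44 AM on Dec 11.

9:44 AM on Dec 11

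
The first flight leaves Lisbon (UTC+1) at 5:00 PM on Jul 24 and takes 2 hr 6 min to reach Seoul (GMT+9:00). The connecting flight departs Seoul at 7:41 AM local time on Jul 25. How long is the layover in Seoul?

4 hours 35 minutes

Convert departure to UTC: 5:00 PM − 1:00 = 4:00 PM UTC on Jul 24.
Add 2 hours 6 minutes flight time → 6:06 PM UTC.
Seoul is UTC+9:00, so local arrival = 6:06 PM + 9:00 = 3:06 AM on Jul 25.
Layover = 7:41 AM − 3:06 AM = 4 hours 35 minutes.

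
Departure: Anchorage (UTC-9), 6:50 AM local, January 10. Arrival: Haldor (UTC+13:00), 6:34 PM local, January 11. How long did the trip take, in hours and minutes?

Departure in UTC: 6:50 AM + 9:00 = 3:50 PM on Jan 10.
Arrival in UTC: 6:34 PM − 13:00 = 5:34 AM on Jan 11.
Elapsed = 5:34 AM − 3:50 PM (+1 day) = 13 hours 44 minutes.

13 hours 44 minutes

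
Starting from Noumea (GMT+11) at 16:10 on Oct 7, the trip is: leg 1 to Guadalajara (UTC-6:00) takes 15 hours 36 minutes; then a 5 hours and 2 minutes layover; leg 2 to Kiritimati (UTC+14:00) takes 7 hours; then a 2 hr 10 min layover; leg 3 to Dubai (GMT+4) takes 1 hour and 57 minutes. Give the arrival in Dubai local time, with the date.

16:55 on October 8

Convert departure to UTC: 16:10 − 11:00 = 05:10 UTC on Oct 7.
Add 15 hours and 36 minutes leg 1 → 20:46 UTC.
Add 5 hours 2 minutes layover in Guadalajara → 01:48 UTC (Oct 8).
Add 7 hours leg 2 → 08:48 UTC.
Add 2 hours 10 minutes layover in Kiritimati → 10:58 UTC.
Add 1 hour and 57 minutes leg 3 → 12:55 UTC.
Dubai is UTC+4:00, so local arrival = 12:55 + 4:00 = 16:55 on Oct 8.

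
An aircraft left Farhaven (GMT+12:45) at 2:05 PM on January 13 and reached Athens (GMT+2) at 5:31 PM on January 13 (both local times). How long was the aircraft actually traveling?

14 hours 11 minutes

Athens is 10:45 behind Farhaven.
Clock-face elapsed time (ignoring zones) is 3 hours 26 minutes.
Actual elapsed = 3 hours 26 minutes + 10:45 = 14 hours 11 minutes.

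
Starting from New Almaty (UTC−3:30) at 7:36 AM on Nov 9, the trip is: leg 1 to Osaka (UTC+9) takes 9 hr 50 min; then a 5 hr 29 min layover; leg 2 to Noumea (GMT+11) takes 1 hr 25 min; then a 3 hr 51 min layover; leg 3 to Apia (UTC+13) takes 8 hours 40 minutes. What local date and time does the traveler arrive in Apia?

5:21 AM on November 11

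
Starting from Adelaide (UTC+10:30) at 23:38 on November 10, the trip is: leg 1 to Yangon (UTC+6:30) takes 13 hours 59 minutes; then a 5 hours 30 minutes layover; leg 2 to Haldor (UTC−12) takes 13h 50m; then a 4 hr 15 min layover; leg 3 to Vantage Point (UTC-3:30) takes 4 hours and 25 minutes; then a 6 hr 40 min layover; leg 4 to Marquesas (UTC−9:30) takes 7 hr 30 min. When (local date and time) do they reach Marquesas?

Convert departure to UTC: 23:38 − 10:30 = 13:08 UTC on Nov 10.
Add 13 hours 59 minutes leg 1 → 03:07 UTC (Nov 11).
Add 5 hours and 30 minutes layover in Yangon → 08:37 UTC.
Add 13 hours and 50 minutes leg 2 → 22:27 UTC.
Add 4 hours and 15 minutes layover in Haldor → 02:42 UTC (Nov 12).
Add 4 hours and 25 minutes leg 3 → 07:07 UTC.
Add 6 hours and 40 minutes layover in Vantage Point → 13:47 UTC.
Add 7 hours 30 minutes leg 4 → 21:17 UTC.
Marquesas is UTC−9:30, so local arrival = 21:17 − 9:30 = 11:47 on Nov 12.

11:47 on November 12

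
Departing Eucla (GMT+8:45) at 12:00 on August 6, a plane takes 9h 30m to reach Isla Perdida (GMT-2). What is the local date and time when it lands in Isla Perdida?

Isla Perdida is 10:45 behind Eucla.
After 9 hours and 30 minutes it is 21:30 in Eucla.
Shift by the zone difference: 21:30 − 10:45 = 10:45 on Aug 6 in Isla Perdida.

10:45 on August 6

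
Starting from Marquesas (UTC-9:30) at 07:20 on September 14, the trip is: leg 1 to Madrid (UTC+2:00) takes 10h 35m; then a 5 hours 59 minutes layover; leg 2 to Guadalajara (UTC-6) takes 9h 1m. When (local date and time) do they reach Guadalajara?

Convert departure to UTC: 07:20 + 9:30 = 16:50 UTC on Sep 14.
Add 10 hours and 35 minutes leg 1 → 03:25 UTC (Sep 15).
Add 5 hours and 59 minutes layover in Madrid → 09:24 UTC.
Add 9 hours 1 minute leg 2 → 18:25 UTC.
Guadalajara is UTC−6:00, so local arrival = 18:25 − 6:00 = 12:25 on Sep 15.

12:25 on Sep 15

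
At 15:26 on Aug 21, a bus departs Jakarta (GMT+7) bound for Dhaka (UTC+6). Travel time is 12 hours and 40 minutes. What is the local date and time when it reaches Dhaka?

03:06 on August 22

Convert departure to UTC: 15:26 − 7:00 = 08:26 UTC on Aug 21.
Add 12 hours and 40 minutes travel time → 21:06 UTC.
Dhaka is UTC+6:00, so local arrival = 21:06 + 6:00 = 03:06 on Aug 22.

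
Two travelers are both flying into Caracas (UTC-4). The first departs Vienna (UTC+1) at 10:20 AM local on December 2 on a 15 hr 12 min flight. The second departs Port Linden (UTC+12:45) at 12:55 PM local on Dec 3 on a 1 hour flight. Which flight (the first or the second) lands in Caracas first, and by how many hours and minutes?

the first, by 38 minutes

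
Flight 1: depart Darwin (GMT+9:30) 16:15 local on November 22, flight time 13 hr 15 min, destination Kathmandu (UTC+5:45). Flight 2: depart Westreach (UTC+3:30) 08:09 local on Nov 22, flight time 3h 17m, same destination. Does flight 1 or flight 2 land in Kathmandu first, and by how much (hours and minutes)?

Flight 1 in UTC: 16:15 − 9:30 = 06:45 on Nov 22.
+13 hours 15 minutes → arrive 20:00 UTC on Nov 22.
Flight 2 in UTC: 08:09 − 3:30 = 04:39 on Nov 22.
+3 hours 17 minutes → arrive 07:56 UTC on Nov 22.
Flight 2 lands earlier by 12 hours 4 minutes.

the second, by 12 hours 4 minutes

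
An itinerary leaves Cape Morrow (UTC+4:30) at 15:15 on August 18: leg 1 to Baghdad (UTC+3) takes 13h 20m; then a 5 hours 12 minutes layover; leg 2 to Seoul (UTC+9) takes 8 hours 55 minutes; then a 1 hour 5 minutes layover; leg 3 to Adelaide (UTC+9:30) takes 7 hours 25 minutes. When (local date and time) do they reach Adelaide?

08:12 on August 20

Convert departure to UTC: 15:15 − 4:30 = 10:45 UTC on Aug 18.
Add 13 hours and 20 minutes leg 1 → 00:05 UTC (Aug 19).
Add 5 hours 12 minutes layover in Baghdad → 05:17 UTC.
Add 8 hours and 55 minutes leg 2 → 14:12 UTC.
Add 1 hour and 5 minutes layover in Seoul → 15:17 UTC.
Add 7 hours and 25 minutes leg 3 → 22:42 UTC.
Adelaide is UTC+9:30, so local arrival = 22:42 + 9:30 = 08:12 on Aug 20.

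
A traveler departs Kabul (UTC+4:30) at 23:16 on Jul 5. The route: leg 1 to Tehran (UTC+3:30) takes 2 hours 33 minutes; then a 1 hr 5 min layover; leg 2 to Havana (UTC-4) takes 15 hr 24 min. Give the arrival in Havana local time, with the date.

09:48 on July 6

Convert departure to UTC: 23:16 − 4:30 = 18:46 UTC on Jul 5.
Add 2 hours 33 minutes leg 1 → 21:19 UTC.
Add 1 hour and 5 minutes layover in Tehran → 22:24 UTC.
Add 15 hours 24 minutes leg 2 → 13:48 UTC (Jul 6).
Havana is UTC−4:00, so local arrival = 13:48 − 4:00 = 09:48 on Jul 6.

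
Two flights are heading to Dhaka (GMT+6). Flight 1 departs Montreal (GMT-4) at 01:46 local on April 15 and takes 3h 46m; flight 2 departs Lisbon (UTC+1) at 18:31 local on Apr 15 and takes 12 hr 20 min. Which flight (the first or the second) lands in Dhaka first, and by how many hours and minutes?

Flight 1 in UTC: 01:46 + 4:00 = 05:46 on Apr 15.
+3 hours and 46 minutes → arrive 09:32 UTC on Apr 15.
Flight 2 in UTC: 18:31 − 1:00 = 17:31 on Apr 15.
+12 hours 20 minutes → arrive 05:51 UTC on Apr 16.
Flight 1 lands earlier by 20 hours 19 minutes.

the first, by 20 hours 19 minutes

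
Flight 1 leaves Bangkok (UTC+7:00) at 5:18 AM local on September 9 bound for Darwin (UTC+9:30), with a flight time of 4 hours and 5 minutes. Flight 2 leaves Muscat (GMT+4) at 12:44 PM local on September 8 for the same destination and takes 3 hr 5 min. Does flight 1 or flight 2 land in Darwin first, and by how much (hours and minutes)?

Flight 1 in UTC: 5:18 AM − 7:00 = 10:18 PM on Sep 8.
+4 hours 5 minutes → arrive 2:23 AM UTC on Sep 9.
Flight 2 in UTC: 12:44 PM − 4:00 = 8:44 AM on Sep 8.
+3 hours and 5 minutes → arrive 11:49 AM UTC on Sep 8.
Flight 2 lands earlier by 14 hours 34 minutes.

the second, by 14 hours 34 minutes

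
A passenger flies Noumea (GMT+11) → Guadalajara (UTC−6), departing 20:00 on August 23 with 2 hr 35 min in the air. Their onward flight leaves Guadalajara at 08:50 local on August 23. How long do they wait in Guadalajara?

3 hours 15 minutes

Convert departure to UTC: 20:00 − 11:00 = 09:00 UTC on Aug 23.
Add 2 hours 35 minutes flight time → 11:35 UTC.
Guadalajara is UTC−6:00, so local arrival = 11:35 − 6:00 = 05:35 on Aug 23.
Layover = 08:50 − 05:35 = 3 hours 15 minutes.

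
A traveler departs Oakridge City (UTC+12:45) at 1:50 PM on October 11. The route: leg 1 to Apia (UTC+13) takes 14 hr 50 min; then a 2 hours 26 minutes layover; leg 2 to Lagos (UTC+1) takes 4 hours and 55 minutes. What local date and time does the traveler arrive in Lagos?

Convert departure to UTC: 1:50 PM − 12:45 = 1:05 AM UTC on Oct 11.
Add 14 hours 50 minutes leg 1 → 3:55 PM UTC.
Add 2 hours and 26 minutes layover in Apia → 6:21 PM UTC.
Add 4 hours 55 minutes leg 2 → 11:16 PM UTC.
Lagos is UTC+1:00, so local arrival = 11:16 PM + 1:00 = 12:16 AM on Oct 12.

12:16 AM on October 12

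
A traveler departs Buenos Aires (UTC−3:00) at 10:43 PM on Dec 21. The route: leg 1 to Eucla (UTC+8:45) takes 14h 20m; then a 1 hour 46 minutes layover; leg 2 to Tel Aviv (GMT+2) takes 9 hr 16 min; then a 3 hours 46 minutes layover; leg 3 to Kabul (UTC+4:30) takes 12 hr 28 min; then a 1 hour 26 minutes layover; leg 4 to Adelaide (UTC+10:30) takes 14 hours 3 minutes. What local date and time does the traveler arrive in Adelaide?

Convert departure to UTC: 10:43 PM + 3:00 = 1:43 AM UTC on Dec 22.
Add 14 hours 20 minutes leg 1 → 4:03 PM UTC.
Add 1 hour 46 minutes layover in Eucla → 5:49 PM UTC.
Add 9 hours 16 minutes leg 2 → 3:05 AM UTC (Dec 23).
Add 3 hours and 46 minutes layover in Tel Aviv → 6:51 AM UTC.
Add 12 hours and 28 minutes leg 3 → 7:19 PM UTC.
Add 1 hour 26 minutes layover in Kabul → 8:45 PM UTC.
Add 14 hours and 3 minutes leg 4 → 10:48 AM UTC (Dec 24).
Adelaide is UTC+10:30, so local arrival = 10:48 AM + 10:30 = 9:18 PM on Dec 24.

9:18 PM on December 24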